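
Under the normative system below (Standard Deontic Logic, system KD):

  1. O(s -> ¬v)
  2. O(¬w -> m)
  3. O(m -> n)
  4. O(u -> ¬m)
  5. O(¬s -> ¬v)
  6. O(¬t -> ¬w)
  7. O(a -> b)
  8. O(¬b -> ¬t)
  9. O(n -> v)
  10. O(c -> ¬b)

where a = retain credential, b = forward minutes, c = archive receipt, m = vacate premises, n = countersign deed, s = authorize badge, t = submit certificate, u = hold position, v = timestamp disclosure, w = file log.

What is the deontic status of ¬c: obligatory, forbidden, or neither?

Premises 5 and 1 cover both cases: O(¬s -> ¬v) and O(s -> ¬v). Since ¬s ∨ s is a tautology, O(¬v) follows.
Premise 9 is O(n -> v); contrapositively O(¬v -> ¬n). Since O(¬v) holds, K gives O(¬n).
Premise 3, O(m -> n), contraposes to O(¬n -> ¬m); with O(¬n) we get O(¬m).
The contrapositive of premise 2 (O(¬w -> m)) is O(¬m -> w), and O(¬m) is already established, so O(w).
Premise 6 is O(¬t -> ¬w); contrapositively O(w -> t). Since O(w) holds, K gives O(t).
Premise 8 is O(¬b -> ¬t); contrapositively O(t -> b). Since O(t) holds, K gives O(b).
The contrapositive of premise 10 (O(c -> ¬b)) is O(b -> ¬c), and O(b) is already established, so O(¬c).
Premises 4, 7 do not contribute to this derivation.
Hence ¬c is obligatory.

Obligatory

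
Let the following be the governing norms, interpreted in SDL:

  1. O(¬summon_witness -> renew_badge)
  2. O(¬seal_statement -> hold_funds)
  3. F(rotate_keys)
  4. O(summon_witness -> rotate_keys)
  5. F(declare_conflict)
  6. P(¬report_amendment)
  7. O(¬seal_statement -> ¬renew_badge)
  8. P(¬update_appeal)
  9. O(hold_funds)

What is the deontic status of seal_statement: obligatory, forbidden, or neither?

Premise 3 is F(rotate_keys), i.e. O(¬rotate_keys).
Premise 4 is O(summon_witness -> rotate_keys); contrapositively O(¬rotate_keys -> ¬summon_witness). Since O(¬rotate_keys) holds, K gives O(¬summon_witness).
Applying K to premise 1 (O(¬summon_witness -> renew_badge)) and O(¬summon_witness) yields O(renew_badge).
Premise 7, O(¬seal_statement -> ¬renew_badge), contraposes to O(renew_badge -> seal_statement); with O(renew_badge) we get O(seal_statement).
Premises 2, 5, 6, 8, 9 do not contribute to this derivation.
Hence seal_statement is obligatory.

Obligatory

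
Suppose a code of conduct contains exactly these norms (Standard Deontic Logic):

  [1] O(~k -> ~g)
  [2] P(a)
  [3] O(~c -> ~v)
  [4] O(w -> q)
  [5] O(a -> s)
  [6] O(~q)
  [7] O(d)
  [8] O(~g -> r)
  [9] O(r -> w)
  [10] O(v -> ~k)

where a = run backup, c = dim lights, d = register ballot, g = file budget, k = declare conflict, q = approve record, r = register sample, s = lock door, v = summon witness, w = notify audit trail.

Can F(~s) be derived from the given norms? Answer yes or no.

Premise 5 is O(a -> s), but O(a) is not derivable from the premises (the permission P(a) asserts only ~O(~a), not O(a)), so it does not yield O(s).
No other premise forces O(s). An ideal world satisfying every premise can still have ~s true, so F(~s) is not derivable.

No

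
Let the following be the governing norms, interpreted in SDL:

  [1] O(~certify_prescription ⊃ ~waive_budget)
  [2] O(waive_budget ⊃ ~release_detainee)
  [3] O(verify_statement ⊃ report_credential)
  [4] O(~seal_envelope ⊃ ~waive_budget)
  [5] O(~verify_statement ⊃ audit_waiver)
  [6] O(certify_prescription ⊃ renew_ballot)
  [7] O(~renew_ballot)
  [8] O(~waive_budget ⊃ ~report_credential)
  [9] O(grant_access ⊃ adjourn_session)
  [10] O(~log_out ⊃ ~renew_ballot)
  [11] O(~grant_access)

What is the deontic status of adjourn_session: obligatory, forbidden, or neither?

Neither

Premise 9 is O(grant_access ⊃ adjourn_session), but O(grant_access) is not derivable from the premises, so it does not yield O(adjourn_session).
No premise or chain of K-axiom applications forces O(adjourn_session), and none forces O(~adjourn_session). So adjourn_session is neither obligatory nor forbidden under these norms.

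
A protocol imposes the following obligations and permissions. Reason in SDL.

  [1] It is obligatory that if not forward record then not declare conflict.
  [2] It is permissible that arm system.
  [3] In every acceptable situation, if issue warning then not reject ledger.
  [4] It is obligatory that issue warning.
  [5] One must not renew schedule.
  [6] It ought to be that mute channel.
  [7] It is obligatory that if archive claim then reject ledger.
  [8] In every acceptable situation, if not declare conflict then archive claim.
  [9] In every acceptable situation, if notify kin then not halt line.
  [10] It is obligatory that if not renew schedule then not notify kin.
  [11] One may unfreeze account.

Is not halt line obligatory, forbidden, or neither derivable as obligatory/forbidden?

Neither

Premise 9 is O(notify_kin → ¬halt_line), but O(notify_kin) is not derivable from the premises, so it does not yield O(¬halt_line).
No premise or chain of K-axiom applications forces O(¬halt_line), and none forces O(halt_line). So ¬halt_line is neither obligatory nor forbidden under these norms.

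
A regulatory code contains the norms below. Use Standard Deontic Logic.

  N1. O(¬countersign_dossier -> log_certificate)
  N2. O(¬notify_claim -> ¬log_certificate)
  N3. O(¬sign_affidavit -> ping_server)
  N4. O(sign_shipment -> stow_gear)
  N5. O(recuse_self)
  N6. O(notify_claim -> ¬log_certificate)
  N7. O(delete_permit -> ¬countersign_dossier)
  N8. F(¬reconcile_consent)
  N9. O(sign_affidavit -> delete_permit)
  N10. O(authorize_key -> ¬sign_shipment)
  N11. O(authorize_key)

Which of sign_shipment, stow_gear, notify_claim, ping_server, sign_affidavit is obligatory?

Premises 2 and 6 are O(¬notify_claim -> ¬log_certificate) and O(notify_claim -> ¬log_certificate); every ideal world satisfies ¬notify_claim or notify_claim, so in either case ¬log_certificate holds — hence O(¬log_certificate).
The contrapositive of premise 1 (O(¬countersign_dossier -> log_certificate)) is O(¬log_certificate -> countersign_dossier), and O(¬log_certificate) is already established, so O(countersign_dossier).
Premise 7, O(delete_permit -> ¬countersign_dossier), contraposes to O(countersign_dossier -> ¬delete_permit); with O(countersign_dossier) we get O(¬delete_permit).
Premise 9 is O(sign_affidavit -> delete_permit); contrapositively O(¬delete_permit -> ¬sign_affidavit). Since O(¬delete_permit) holds, K gives O(¬sign_affidavit).
Applying K to premise 3 (O(¬sign_affidavit -> ping_server)) and O(¬sign_affidavit) yields O(ping_server).
So O(ping_server) holds — ping_server is obligatory. None of the other listed options is made obligatory by any chain of premises.

ping_server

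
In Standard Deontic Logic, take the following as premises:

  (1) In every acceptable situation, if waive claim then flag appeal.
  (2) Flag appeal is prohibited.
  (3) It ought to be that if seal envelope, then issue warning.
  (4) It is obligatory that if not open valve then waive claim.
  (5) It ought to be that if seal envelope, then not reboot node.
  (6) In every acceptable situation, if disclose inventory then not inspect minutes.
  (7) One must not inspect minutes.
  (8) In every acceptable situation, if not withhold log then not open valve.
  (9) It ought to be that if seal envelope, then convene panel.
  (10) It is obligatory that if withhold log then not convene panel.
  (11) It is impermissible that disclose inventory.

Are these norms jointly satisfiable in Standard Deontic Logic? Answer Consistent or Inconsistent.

Premise 6 is O(disclose_inventory → ¬inspect_minutes); even if O(¬inspect_minutes) held, inferring O(disclose_inventory) would be affirming the consequent — invalid.
So O(disclose_inventory) is not derivable, and the apparent clash with O(¬disclose_inventory) does not arise.
A world satisfying every obligation exists (e.g. convene_panel=false, disclose_inventory=false, flag_appeal=false, inspect_minutes=false, issue_warning=false, open_valve=true, reboot_node=false, seal_envelope=false, waive_claim=false, withhold_log=true); no atom is both obligatory and forbidden, so the set is consistent.

Consistent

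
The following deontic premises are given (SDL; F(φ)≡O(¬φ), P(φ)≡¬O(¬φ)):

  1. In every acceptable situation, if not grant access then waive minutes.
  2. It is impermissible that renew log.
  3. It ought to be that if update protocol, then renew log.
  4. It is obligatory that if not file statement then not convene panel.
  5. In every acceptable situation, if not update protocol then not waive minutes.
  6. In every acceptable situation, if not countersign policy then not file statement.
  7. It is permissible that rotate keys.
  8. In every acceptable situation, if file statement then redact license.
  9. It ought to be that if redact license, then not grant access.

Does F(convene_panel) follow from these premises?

F(renew_log) at premise 2 means O(¬renew_log).
Premise 3 is O(update_protocol → renew_log); contrapositively O(¬renew_log → ¬update_protocol). Since O(¬renew_log) holds, K gives O(¬update_protocol).
Applying K to premise 5 (O(¬update_protocol → ¬waive_minutes)) and O(¬update_protocol) yields O(¬waive_minutes).
Premise 1 is O(¬grant_access → waive_minutes); contrapositively O(¬waive_minutes → grant_access). Since O(¬waive_minutes) holds, K gives O(grant_access).
Premise 9 is O(redact_license → ¬grant_access); contrapositively O(grant_access → ¬redact_license). Since O(grant_access) holds, K gives O(¬redact_license).
Premise 8 is O(file_statement → redact_license); contrapositively O(¬redact_license → ¬file_statement). Since O(¬redact_license) holds, K gives O(¬file_statement).
With premise 4, O(¬file_statement → ¬convene_panel), the K-axiom yields O(¬convene_panel).
Premises 6, 7 do not contribute to this derivation.
So O(¬convene_panel) holds, i.e. F(convene_panel). The claim follows.

Yes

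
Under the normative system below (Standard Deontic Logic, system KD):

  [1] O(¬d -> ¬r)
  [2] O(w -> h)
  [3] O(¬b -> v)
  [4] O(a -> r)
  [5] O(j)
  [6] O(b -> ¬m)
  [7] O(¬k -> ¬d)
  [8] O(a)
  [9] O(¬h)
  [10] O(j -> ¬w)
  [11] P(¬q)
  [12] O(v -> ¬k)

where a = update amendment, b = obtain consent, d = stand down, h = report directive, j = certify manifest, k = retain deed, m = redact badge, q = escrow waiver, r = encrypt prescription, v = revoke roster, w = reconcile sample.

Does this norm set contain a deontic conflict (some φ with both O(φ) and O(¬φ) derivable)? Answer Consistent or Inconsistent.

Consistent

Premise 2 is O(w -> h), but O(w) is not derivable from the premises, so it does not yield O(h).
So O(h) is not derivable, and the apparent clash with O(¬h) does not arise.
A world satisfying every obligation exists (e.g. a=true, b=true, d=true, h=false, j=true, k=true, m=false, q=false, r=true, v=false, w=false); no atom is both obligatory and forbidden, so the set is consistent.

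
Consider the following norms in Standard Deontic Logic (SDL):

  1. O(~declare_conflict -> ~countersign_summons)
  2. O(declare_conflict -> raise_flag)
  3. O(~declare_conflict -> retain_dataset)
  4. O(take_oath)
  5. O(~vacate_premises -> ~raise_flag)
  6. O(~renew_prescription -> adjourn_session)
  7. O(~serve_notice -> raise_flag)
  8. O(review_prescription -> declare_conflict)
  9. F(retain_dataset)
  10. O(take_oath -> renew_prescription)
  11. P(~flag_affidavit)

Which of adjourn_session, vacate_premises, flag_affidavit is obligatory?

vacate_premises

F(retain_dataset) at premise 9 means O(~retain_dataset).
Premise 3, O(~declare_conflict -> retain_dataset), contraposes to O(~retain_dataset -> declare_conflict); with O(~retain_dataset) we get O(declare_conflict).
Applying K to premise 2 (O(declare_conflict -> raise_flag)) and O(declare_conflict) yields O(raise_flag).
Premise 5 is O(~vacate_premises -> ~raise_flag); contrapositively O(raise_flag -> vacate_premises). Since O(raise_flag) holds, K gives O(vacate_premises).
So O(vacate_premises) holds — vacate_premises is obligatory. None of the other listed options is made obligatory by any chain of premises.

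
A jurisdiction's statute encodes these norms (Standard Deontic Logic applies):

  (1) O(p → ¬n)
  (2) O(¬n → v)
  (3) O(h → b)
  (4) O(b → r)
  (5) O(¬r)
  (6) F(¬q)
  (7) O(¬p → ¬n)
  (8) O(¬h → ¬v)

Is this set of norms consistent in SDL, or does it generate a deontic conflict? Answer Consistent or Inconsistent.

Inconsistent

Premises 1 and 7 are O(p → ¬n) and O(¬p → ¬n); every ideal world satisfies p or ¬p, so in either case ¬n holds — hence O(¬n).
With premise 2, O(¬n → v), the K-axiom yields O(v).
The contrapositive of premise 8 (O(¬h → ¬v)) is O(v → h), and O(v) is already established, so O(h).
With premise 3, O(h → b), the K-axiom yields O(b).
Premise 4 is O(b → r); since O(b), deontic closure gives O(r).
However, premise 5 gives O(¬r).
We now have both O(r) and O(¬r) — r is simultaneously obligatory and forbidden, violating the D-axiom.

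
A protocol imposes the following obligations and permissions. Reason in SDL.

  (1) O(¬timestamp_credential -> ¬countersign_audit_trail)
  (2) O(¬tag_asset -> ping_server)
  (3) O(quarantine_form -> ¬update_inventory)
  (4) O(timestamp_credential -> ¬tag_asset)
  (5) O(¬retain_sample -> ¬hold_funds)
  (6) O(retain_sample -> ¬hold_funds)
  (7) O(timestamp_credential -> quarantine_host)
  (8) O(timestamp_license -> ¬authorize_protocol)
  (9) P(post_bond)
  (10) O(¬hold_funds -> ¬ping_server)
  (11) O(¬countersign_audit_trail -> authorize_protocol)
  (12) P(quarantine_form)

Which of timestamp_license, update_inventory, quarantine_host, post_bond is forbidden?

timestamp_license

By case analysis on retain_sample: premise 6 gives O(retain_sample -> ¬hold_funds) and premise 5 gives O(¬retain_sample -> ¬hold_funds), so O(¬hold_funds) either way.
From O(¬hold_funds) and premise 10, O(¬hold_funds -> ¬ping_server), we obtain O(¬ping_server).
Premise 2, O(¬tag_asset -> ping_server), contraposes to O(¬ping_server -> tag_asset); with O(¬ping_server) we get O(tag_asset).
Premise 4 is O(timestamp_credential -> ¬tag_asset); contrapositively O(tag_asset -> ¬timestamp_credential). Since O(tag_asset) holds, K gives O(¬timestamp_credential).
With premise 1, O(¬timestamp_credential -> ¬countersign_audit_trail), the K-axiom yields O(¬countersign_audit_trail).
Applying K to premise 11 (O(¬countersign_audit_trail -> authorize_protocol)) and O(¬countersign_audit_trail) yields O(authorize_protocol).
Premise 8, O(timestamp_license -> ¬authorize_protocol), contraposes to O(authorize_protocol -> ¬timestamp_license); with O(authorize_protocol) we get O(¬timestamp_license).
So O(¬timestamp_license) holds, i.e. timestamp_license is forbidden. None of the other listed options is forbidden under the premises.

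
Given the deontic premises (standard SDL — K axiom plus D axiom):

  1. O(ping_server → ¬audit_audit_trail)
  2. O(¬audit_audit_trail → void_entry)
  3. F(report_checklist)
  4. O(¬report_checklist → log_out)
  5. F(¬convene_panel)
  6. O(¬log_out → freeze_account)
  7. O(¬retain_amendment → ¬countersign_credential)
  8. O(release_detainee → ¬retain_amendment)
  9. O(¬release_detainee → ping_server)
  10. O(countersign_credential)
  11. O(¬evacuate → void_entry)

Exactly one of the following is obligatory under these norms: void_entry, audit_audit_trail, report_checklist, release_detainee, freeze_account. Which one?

void_entry

Premise 10 states O(countersign_credential) outright.
Premise 7 is O(¬retain_amendment → ¬countersign_credential); contrapositively O(countersign_credential → retain_amendment). Since O(countersign_credential) holds, K gives O(retain_amendment).
Premise 8 is O(release_detainee → ¬retain_amendment); contrapositively O(retain_amendment → ¬release_detainee). Since O(retain_amendment) holds, K gives O(¬release_detainee).
With premise 9, O(¬release_detainee → ping_server), the K-axiom yields O(ping_server).
Applying K to premise 1 (O(ping_server → ¬audit_audit_trail)) and O(ping_server) yields O(¬audit_audit_trail).
Premise 2 is O(¬audit_audit_trail → void_entry); since O(¬audit_audit_trail), deontic closure gives O(void_entry).
So O(void_entry) holds — void_entry is obligatory. None of the other listed options is made obligatory by any chain of premises.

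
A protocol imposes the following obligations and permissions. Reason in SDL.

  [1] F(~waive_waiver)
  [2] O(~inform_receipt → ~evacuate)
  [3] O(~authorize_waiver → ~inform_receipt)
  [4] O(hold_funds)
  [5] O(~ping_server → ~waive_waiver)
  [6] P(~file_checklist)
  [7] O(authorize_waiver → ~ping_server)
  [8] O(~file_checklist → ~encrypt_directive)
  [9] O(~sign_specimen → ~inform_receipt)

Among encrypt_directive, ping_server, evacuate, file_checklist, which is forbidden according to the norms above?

evacuate

Premise 1 is F(~waive_waiver), i.e. O(waive_waiver).
Premise 5 is O(~ping_server → ~waive_waiver); contrapositively O(waive_waiver → ping_server). Since O(waive_waiver) holds, K gives O(ping_server).
Premise 7, O(authorize_waiver → ~ping_server), contraposes to O(ping_server → ~authorize_waiver); with O(ping_server) we get O(~authorize_waiver).
Premise 3 is O(~authorize_waiver → ~inform_receipt); since O(~authorize_waiver), deontic closure gives O(~inform_receipt).
With premise 2, O(~inform_receipt → ~evacuate), the K-axiom yields O(~evacuate).
So O(~evacuate) holds, i.e. evacuate is forbidden. None of the other listed options is forbidden under the premises.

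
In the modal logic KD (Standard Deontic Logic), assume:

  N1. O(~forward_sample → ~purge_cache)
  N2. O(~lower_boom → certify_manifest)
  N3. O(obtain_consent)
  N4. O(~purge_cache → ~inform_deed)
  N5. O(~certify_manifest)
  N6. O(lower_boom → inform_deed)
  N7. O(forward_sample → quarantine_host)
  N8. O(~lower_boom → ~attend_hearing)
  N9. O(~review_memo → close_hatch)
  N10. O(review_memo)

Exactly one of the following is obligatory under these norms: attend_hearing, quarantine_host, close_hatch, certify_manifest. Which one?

quarantine_host

Premise 5 states O(~certify_manifest) outright.
Premise 2 is O(~lower_boom → certify_manifest); contrapositively O(~certify_manifest → lower_boom). Since O(~certify_manifest) holds, K gives O(lower_boom).
Applying K to premise 6 (O(lower_boom → inform_deed)) and O(lower_boom) yields O(inform_deed).
Premise 4 is O(~purge_cache → ~inform_deed); contrapositively O(inform_deed → purge_cache). Since O(inform_deed) holds, K gives O(purge_cache).
The contrapositive of premise 1 (O(~forward_sample → ~purge_cache)) is O(purge_cache → forward_sample), and O(purge_cache) is already established, so O(forward_sample).
Premise 7 is O(forward_sample → quarantine_host); since O(forward_sample), deontic closure gives O(quarantine_host).
So O(quarantine_host) holds — quarantine_host is obligatory. None of the other listed options is made obligatory by any chain of premises.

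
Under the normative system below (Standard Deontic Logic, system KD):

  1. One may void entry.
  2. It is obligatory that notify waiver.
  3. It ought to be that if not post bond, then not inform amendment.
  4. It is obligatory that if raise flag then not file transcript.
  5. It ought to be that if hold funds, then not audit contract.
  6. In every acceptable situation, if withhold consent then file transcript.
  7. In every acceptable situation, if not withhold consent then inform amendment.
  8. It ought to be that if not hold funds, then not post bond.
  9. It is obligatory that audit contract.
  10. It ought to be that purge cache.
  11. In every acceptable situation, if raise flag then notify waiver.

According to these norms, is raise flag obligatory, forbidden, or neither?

Forbidden

Premise 9 states O(audit_contract) outright.
Premise 5 is O(hold_funds → ¬audit_contract); contrapositively O(audit_contract → ¬hold_funds). Since O(audit_contract) holds, K gives O(¬hold_funds).
From O(¬hold_funds) and premise 8, O(¬hold_funds → ¬post_bond), we obtain O(¬post_bond).
With premise 3, O(¬post_bond → ¬inform_amendment), the K-axiom yields O(¬inform_amendment).
Premise 7, O(¬withhold_consent → inform_amendment), contraposes to O(¬inform_amendment → withhold_consent); with O(¬inform_amendment) we get O(withhold_consent).
From O(withhold_consent) and premise 6, O(withhold_consent → file_transcript), we obtain O(file_transcript).
Premise 4, O(raise_flag → ¬file_transcript), contraposes to O(file_transcript → ¬raise_flag); with O(file_transcript) we get O(¬raise_flag).
Premises 1, 2, 10, 11 do not contribute to this derivation.
Thus O(¬raise_flag), which is F(raise_flag): raise_flag is forbidden.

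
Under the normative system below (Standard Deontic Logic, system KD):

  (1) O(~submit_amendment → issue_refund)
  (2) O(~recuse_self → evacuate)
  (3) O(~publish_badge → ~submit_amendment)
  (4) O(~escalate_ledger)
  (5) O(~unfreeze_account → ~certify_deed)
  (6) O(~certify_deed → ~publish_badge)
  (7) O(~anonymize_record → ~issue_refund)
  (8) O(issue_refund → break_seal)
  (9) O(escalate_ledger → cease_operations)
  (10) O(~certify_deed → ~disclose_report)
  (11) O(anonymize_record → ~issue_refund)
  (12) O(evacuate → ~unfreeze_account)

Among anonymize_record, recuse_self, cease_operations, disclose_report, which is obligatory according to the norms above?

recuse_self

Premises 7 and 11 cover both cases: O(~anonymize_record → ~issue_refund) and O(anonymize_record → ~issue_refund). Since ~anonymize_record ∨ anonymize_record is a tautology, O(~issue_refund) follows.
Premise 1 is O(~submit_amendment → issue_refund); contrapositively O(~issue_refund → submit_amendment). Since O(~issue_refund) holds, K gives O(submit_amendment).
Premise 3, O(~publish_badge → ~submit_amendment), contraposes to O(submit_amendment → publish_badge); with O(submit_amendment) we get O(publish_badge).
Premise 6, O(~certify_deed → ~publish_badge), contraposes to O(publish_badge → certify_deed); with O(publish_badge) we get O(certify_deed).
Premise 5 is O(~unfreeze_account → ~certify_deed); contrapositively O(certify_deed → unfreeze_account). Since O(certify_deed) holds, K gives O(unfreeze_account).
Premise 12, O(evacuate → ~unfreeze_account), contraposes to O(unfreeze_account → ~evacuate); with O(unfreeze_account) we get O(~evacuate).
Premise 2, O(~recuse_self → evacuate), contraposes to O(~evacuate → recuse_self); with O(~evacuate) we get O(recuse_self).
So O(recuse_self) holds — recuse_self is obligatory. None of the other listed options is made obligatory by any chain of premises.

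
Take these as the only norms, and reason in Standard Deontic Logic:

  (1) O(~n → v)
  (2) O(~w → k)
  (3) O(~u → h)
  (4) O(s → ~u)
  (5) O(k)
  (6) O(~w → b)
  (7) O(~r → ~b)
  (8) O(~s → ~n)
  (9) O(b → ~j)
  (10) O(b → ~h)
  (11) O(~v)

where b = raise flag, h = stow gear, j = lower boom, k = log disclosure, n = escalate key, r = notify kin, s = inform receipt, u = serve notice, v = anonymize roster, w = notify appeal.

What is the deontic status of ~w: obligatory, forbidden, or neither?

Forbidden

Premise 11 gives O(~v).
Premise 1, O(~n → v), contraposes to O(~v → n); with O(~v) we get O(n).
Premise 8, O(~s → ~n), contraposes to O(n → s); with O(n) we get O(s).
Premise 4 is O(s → ~u); since O(s), deontic closure gives O(~u).
Applying K to premise 3 (O(~u → h)) and O(~u) yields O(h).
Premise 10, O(b → ~h), contraposes to O(h → ~b); with O(h) we get O(~b).
The contrapositive of premise 6 (O(~w → b)) is O(~b → w), and O(~b) is already established, so O(w).
Premises 2, 5, 7, 9 do not contribute to this derivation.
Thus O(w), which is F(~w): ~w is forbidden.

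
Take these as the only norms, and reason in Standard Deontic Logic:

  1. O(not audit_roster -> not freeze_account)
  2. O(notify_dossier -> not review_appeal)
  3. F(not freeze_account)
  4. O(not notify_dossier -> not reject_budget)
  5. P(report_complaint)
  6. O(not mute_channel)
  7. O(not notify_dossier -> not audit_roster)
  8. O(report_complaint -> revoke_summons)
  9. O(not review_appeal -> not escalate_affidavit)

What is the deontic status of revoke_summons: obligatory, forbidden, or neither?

Neither

Premise 8 is O(report_complaint -> revoke_summons), but O(report_complaint) is not derivable from the premises (the permission P(report_complaint) asserts only not O(not report_complaint), not O(report_complaint)), so it does not yield O(revoke_summons).
No premise or chain of K-axiom applications forces O(revoke_summons), and none forces O(not revoke_summons). So revoke_summons is neither obligatory nor forbidden under these norms.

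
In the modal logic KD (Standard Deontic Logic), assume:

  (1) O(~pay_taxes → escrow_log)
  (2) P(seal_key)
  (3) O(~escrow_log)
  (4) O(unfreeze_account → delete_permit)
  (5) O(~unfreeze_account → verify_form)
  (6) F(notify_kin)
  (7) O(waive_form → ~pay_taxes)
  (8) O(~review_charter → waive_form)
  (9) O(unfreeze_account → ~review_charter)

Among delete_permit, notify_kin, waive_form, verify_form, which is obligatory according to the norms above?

From premise 3 we have O(~escrow_log).
The contrapositive of premise 1 (O(~pay_taxes → escrow_log)) is O(~escrow_log → pay_taxes), and O(~escrow_log) is already established, so O(pay_taxes).
Premise 7, O(waive_form → ~pay_taxes), contraposes to O(pay_taxes → ~waive_form); with O(pay_taxes) we get O(~waive_form).
Premise 8 is O(~review_charter → waive_form); contrapositively O(~waive_form → review_charter). Since O(~waive_form) holds, K gives O(review_charter).
Premise 9 is O(unfreeze_account → ~review_charter); contrapositively O(review_charter → ~unfreeze_account). Since O(review_charter) holds, K gives O(~unfreeze_account).
With premise 5, O(~unfreeze_account → verify_form), the K-axiom yields O(verify_form).
So O(verify_form) holds — verify_form is obligatory. None of the other listed options is made obligatory by any chain of premises.

verify_form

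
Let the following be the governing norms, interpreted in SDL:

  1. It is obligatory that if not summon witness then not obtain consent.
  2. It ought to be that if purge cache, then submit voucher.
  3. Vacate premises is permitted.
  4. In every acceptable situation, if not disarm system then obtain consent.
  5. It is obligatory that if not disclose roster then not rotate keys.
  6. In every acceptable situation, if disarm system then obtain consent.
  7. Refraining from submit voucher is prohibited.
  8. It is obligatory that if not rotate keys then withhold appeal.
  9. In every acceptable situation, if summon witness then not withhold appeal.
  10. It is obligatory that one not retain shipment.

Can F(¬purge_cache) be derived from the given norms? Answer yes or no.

No

Premise 2 is O(purge_cache → submit_voucher); even if O(submit_voucher) held, inferring O(purge_cache) would be affirming the consequent — invalid.
No other premise forces O(purge_cache). An ideal world satisfying every premise can still have ¬purge_cache true, so F(¬purge_cache) is not derivable.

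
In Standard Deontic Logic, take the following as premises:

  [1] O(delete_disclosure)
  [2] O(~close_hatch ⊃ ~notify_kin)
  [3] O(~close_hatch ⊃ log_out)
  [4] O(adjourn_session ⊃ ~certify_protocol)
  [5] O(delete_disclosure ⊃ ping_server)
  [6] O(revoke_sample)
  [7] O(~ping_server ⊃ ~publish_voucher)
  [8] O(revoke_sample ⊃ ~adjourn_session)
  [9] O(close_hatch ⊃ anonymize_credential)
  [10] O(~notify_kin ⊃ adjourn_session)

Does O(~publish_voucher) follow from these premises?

No

Premise 7 is O(~ping_server ⊃ ~publish_voucher), but O(~ping_server) is not derivable from the premises, so it does not yield O(~publish_voucher).
No other premise forces O(~publish_voucher). An ideal world satisfying every premise can still have ~publish_voucher false, so O(~publish_voucher) is not derivable.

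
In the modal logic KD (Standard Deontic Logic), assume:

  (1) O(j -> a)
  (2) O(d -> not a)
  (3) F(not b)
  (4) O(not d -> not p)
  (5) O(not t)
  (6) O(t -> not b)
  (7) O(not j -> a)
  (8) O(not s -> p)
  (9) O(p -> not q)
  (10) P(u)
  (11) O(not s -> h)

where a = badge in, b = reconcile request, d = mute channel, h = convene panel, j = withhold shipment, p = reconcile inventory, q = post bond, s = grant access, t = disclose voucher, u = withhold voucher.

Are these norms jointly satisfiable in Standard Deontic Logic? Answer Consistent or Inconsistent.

Premise 6 is O(t -> not b), but O(t) is not derivable from the premises, so it does not yield O(not b).
So O(not b) is not derivable, and the apparent clash with O(b) does not arise.
A world satisfying every obligation exists (e.g. a=true, b=true, d=false, h=false, j=false, p=false, q=false, s=true, t=false, u=false); no atom is both obligatory and forbidden, so the set is consistent.

Consistent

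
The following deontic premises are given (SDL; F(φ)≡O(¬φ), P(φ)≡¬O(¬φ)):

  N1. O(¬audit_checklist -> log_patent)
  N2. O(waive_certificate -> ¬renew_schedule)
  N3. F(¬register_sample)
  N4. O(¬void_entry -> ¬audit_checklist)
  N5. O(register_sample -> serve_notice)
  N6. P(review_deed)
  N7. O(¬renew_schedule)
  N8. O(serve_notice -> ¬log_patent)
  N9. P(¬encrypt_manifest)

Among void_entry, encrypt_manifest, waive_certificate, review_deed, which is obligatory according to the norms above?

F(¬register_sample) at premise 3 means O(register_sample).
From O(register_sample) and premise 5, O(register_sample -> serve_notice), we obtain O(serve_notice).
Premise 8 is O(serve_notice -> ¬log_patent); since O(serve_notice), deontic closure gives O(¬log_patent).
Premise 1, O(¬audit_checklist -> log_patent), contraposes to O(¬log_patent -> audit_checklist); with O(¬log_patent) we get O(audit_checklist).
The contrapositive of premise 4 (O(¬void_entry -> ¬audit_checklist)) is O(audit_checklist -> void_entry), and O(audit_checklist) is already established, so O(void_entry).
So O(void_entry) holds — void_entry is obligatory. None of the other listed options is made obligatory by any chain of premises.

void_entry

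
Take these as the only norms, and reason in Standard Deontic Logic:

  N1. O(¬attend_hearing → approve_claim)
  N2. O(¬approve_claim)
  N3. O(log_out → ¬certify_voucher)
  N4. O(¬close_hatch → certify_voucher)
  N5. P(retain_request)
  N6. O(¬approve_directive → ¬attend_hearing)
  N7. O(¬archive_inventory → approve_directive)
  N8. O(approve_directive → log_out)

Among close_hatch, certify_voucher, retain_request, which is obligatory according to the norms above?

close_hatch

Premise 2 gives O(¬approve_claim).
The contrapositive of premise 1 (O(¬attend_hearing → approve_claim)) is O(¬approve_claim → attend_hearing), and O(¬approve_claim) is already established, so O(attend_hearing).
The contrapositive of premise 6 (O(¬approve_directive → ¬attend_hearing)) is O(attend_hearing → approve_directive), and O(attend_hearing) is already established, so O(approve_directive).
With premise 8, O(approve_directive → log_out), the K-axiom yields O(log_out).
Applying K to premise 3 (O(log_out → ¬certify_voucher)) and O(log_out) yields O(¬certify_voucher).
Premise 4 is O(¬close_hatch → certify_voucher); contrapositively O(¬certify_voucher → close_hatch). Since O(¬certify_voucher) holds, K gives O(close_hatch).
So O(close_hatch) holds — close_hatch is obligatory. None of the other listed options is made obligatory by any chain of premises.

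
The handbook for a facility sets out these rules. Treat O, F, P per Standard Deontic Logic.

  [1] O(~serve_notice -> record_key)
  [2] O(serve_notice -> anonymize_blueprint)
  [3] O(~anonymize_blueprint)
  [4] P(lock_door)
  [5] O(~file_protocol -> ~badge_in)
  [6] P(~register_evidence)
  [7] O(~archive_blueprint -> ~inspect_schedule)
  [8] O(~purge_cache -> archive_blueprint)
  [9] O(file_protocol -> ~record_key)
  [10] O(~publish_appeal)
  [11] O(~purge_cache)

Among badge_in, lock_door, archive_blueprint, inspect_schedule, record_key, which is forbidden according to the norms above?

badge_in

From premise 3 we have O(~anonymize_blueprint).
The contrapositive of premise 2 (O(serve_notice -> anonymize_blueprint)) is O(~anonymize_blueprint -> ~serve_notice), and O(~anonymize_blueprint) is already established, so O(~serve_notice).
Applying K to premise 1 (O(~serve_notice -> record_key)) and O(~serve_notice) yields O(record_key).
The contrapositive of premise 9 (O(file_protocol -> ~record_key)) is O(record_key -> ~file_protocol), and O(record_key) is already established, so O(~file_protocol).
With premise 5, O(~file_protocol -> ~badge_in), the K-axiom yields O(~badge_in).
So O(~badge_in) holds, i.e. badge_in is forbidden. None of the other listed options is forbidden under the premises.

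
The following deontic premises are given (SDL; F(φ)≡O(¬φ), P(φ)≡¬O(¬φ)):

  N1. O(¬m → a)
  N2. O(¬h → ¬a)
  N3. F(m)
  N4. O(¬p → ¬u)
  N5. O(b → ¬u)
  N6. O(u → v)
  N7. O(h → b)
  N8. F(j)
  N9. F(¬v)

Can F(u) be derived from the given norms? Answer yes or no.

Yes

Premise 3 is F(m), i.e. O(¬m).
Applying K to premise 1 (O(¬m → a)) and O(¬m) yields O(a).
The contrapositive of premise 2 (O(¬h → ¬a)) is O(a → h), and O(a) is already established, so O(h).
From O(h) and premise 7, O(h → b), we obtain O(b).
Premise 5 is O(b → ¬u); since O(b), deontic closure gives O(¬u).
Premises 4, 6, 8, 9 do not contribute to this derivation.
So O(¬u) holds, i.e. F(u). The claim follows.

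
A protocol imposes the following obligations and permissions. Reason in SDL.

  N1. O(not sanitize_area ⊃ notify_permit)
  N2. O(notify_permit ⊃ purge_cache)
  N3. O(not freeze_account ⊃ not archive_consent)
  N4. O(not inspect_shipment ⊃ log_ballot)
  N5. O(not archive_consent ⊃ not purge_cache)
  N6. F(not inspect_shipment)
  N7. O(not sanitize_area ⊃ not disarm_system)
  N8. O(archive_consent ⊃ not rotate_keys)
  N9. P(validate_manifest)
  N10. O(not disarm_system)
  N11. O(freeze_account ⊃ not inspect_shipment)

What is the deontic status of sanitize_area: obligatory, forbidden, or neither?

F(not inspect_shipment) at premise 6 means O(inspect_shipment).
Premise 11, O(freeze_account ⊃ not inspect_shipment), contraposes to O(inspect_shipment ⊃ not freeze_account); with O(inspect_shipment) we get O(not freeze_account).
With premise 3, O(not freeze_account ⊃ not archive_consent), the K-axiom yields O(not archive_consent).
From O(not archive_consent) and premise 5, O(not archive_consent ⊃ not purge_cache), we obtain O(not purge_cache).
Premise 2, O(notify_permit ⊃ purge_cache), contraposes to O(not purge_cache ⊃ not notify_permit); with O(not purge_cache) we get O(not notify_permit).
The contrapositive of premise 1 (O(not sanitize_area ⊃ notify_permit)) is O(not notify_permit ⊃ sanitize_area), and O(not notify_permit) is already established, so O(sanitize_area).
Premises 4, 7, 8, 9, 10 do not contribute to this derivation.
Hence sanitize_area is obligatory.

Obligatory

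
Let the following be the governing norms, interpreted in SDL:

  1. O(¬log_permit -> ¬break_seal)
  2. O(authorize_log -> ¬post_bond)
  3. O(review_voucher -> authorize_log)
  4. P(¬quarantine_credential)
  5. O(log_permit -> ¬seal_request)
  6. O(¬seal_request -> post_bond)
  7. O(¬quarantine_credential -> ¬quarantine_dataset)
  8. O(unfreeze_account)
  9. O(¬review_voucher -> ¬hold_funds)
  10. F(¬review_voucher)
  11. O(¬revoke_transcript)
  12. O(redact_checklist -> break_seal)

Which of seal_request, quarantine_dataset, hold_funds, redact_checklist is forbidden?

F(¬review_voucher) at premise 10 means O(review_voucher).
Premise 3 is O(review_voucher -> authorize_log); since O(review_voucher), deontic closure gives O(authorize_log).
From O(authorize_log) and premise 2, O(authorize_log -> ¬post_bond), we obtain O(¬post_bond).
The contrapositive of premise 6 (O(¬seal_request -> post_bond)) is O(¬post_bond -> seal_request), and O(¬post_bond) is already established, so O(seal_request).
Premise 5 is O(log_permit -> ¬seal_request); contrapositively O(seal_request -> ¬log_permit). Since O(seal_request) holds, K gives O(¬log_permit).
From O(¬log_permit) and premise 1, O(¬log_permit -> ¬break_seal), we obtain O(¬break_seal).
The contrapositive of premise 12 (O(redact_checklist -> break_seal)) is O(¬break_seal -> ¬redact_checklist), and O(¬break_seal) is already established, so O(¬redact_checklist).
So O(¬redact_checklist) holds, i.e. redact_checklist is forbidden. None of the other listed options is forbidden under the premises.

redact_checklist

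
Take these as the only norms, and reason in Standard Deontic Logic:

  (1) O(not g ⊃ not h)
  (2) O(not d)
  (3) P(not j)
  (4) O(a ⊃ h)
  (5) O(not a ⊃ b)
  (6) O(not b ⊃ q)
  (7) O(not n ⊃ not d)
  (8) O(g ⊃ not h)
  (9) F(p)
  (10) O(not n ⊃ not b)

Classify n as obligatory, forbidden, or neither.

Premises 1 and 8 are O(not g ⊃ not h) and O(g ⊃ not h); every ideal world satisfies not g or g, so in either case not h holds — hence O(not h).
Premise 4, O(a ⊃ h), contraposes to O(not h ⊃ not a); with O(not h) we get O(not a).
From O(not a) and premise 5, O(not a ⊃ b), we obtain O(b).
The contrapositive of premise 10 (O(not n ⊃ not b)) is O(b ⊃ n), and O(b) is already established, so O(n).
Premises 2, 3, 6, 7, 9 do not contribute to this derivation.
Hence n is obligatory.

Obligatory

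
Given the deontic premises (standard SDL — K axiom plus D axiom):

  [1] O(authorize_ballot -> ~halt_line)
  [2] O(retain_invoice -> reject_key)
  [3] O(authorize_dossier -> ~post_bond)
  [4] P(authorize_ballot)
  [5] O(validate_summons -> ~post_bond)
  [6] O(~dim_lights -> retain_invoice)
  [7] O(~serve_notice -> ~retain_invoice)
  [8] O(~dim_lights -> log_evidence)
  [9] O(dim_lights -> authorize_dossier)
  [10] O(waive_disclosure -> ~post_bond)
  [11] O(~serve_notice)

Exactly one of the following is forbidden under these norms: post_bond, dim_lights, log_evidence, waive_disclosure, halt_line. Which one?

Premise 11 gives O(~serve_notice).
Premise 7 is O(~serve_notice -> ~retain_invoice); since O(~serve_notice), deontic closure gives O(~retain_invoice).
Premise 6 is O(~dim_lights -> retain_invoice); contrapositively O(~retain_invoice -> dim_lights). Since O(~retain_invoice) holds, K gives O(dim_lights).
Applying K to premise 9 (O(dim_lights -> authorize_dossier)) and O(dim_lights) yields O(authorize_dossier).
Applying K to premise 3 (O(authorize_dossier -> ~post_bond)) and O(authorize_dossier) yields O(~post_bond).
So O(~post_bond) holds, i.e. post_bond is forbidden. None of the other listed options is forbidden under the premises.

post_bond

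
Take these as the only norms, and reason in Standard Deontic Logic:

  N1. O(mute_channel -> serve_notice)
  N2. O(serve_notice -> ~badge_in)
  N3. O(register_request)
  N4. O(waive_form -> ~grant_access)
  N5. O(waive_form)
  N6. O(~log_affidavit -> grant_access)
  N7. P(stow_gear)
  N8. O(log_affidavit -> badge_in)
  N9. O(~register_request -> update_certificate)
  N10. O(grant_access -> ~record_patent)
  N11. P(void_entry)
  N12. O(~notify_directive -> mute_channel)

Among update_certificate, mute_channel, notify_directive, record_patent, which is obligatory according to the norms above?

notify_directive

Premise 5 states O(waive_form) outright.
From O(waive_form) and premise 4, O(waive_form -> ~grant_access), we obtain O(~grant_access).
The contrapositive of premise 6 (O(~log_affidavit -> grant_access)) is O(~grant_access -> log_affidavit), and O(~grant_access) is already established, so O(log_affidavit).
Applying K to premise 8 (O(log_affidavit -> badge_in)) and O(log_affidavit) yields O(badge_in).
The contrapositive of premise 2 (O(serve_notice -> ~badge_in)) is O(badge_in -> ~serve_notice), and O(badge_in) is already established, so O(~serve_notice).
Premise 1, O(mute_channel -> serve_notice), contraposes to O(~serve_notice -> ~mute_channel); with O(~serve_notice) we get O(~mute_channel).
Premise 12 is O(~notify_directive -> mute_channel); contrapositively O(~mute_channel -> notify_directive). Since O(~mute_channel) holds, K gives O(notify_directive).
So O(notify_directive) holds — notify_directive is obligatory. None of the other listed options is made obligatory by any chain of premises.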